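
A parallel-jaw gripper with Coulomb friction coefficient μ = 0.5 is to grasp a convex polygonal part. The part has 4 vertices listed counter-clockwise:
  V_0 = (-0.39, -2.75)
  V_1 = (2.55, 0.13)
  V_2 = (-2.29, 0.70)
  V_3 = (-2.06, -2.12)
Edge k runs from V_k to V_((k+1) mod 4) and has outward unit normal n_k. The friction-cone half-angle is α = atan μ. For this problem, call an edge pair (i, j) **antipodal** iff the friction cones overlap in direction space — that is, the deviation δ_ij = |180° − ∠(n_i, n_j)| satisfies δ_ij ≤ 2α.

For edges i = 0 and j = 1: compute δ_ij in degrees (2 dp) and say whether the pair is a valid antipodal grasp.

δ = 51.13°, valid

α = atan 0.5 = 26.57°;  2α = 53.13°
edge 0: e_0 = (+2.94, +2.88);  n_0 = (+0.6998, -0.7144)
edge 1: e_1 = (-4.84, +0.57);  n_1 = (+0.1170, +0.9931)
∠(n_0, n_1) = 128.87°
δ = |180° − 128.87°| = 51.13°
51.13° ≤ 2α = 53.13°  →  valid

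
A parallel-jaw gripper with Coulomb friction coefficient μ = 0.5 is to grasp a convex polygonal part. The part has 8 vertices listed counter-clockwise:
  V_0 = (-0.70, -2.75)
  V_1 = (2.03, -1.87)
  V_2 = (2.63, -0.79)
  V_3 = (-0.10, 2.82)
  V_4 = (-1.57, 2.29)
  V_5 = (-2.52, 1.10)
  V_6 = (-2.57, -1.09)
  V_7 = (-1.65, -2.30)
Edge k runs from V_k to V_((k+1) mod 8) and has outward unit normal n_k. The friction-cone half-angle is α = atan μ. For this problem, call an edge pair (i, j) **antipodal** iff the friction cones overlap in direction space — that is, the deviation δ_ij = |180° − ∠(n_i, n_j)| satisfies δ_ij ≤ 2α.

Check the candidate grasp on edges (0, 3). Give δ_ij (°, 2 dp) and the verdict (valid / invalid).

δ = 1.96°, valid

α = atan 0.5 = 26.57°;  2α = 53.13°
edge 0: e_0 = (+2.73, +0.88);  n_0 = (+0.3068, -0.9518)
edge 3: e_3 = (-1.47, -0.53);  n_3 = (-0.3392, +0.9407)
∠(n_0, n_3) = 178.04°
δ = |180° − 178.04°| = 1.96°
1.96° ≤ 2α = 53.13°  →  valid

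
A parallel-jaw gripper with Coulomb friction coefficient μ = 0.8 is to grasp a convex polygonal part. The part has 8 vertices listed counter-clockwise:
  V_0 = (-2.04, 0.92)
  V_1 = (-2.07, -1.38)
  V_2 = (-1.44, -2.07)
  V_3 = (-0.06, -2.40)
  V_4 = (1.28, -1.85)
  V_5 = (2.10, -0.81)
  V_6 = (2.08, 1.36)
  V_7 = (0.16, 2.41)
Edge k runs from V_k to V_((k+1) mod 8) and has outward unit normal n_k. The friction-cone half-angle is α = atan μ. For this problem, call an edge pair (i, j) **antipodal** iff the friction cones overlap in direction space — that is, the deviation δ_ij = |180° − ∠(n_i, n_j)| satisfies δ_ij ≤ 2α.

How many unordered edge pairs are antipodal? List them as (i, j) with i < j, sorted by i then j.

α = atan 0.8 = 38.66°;  2α = 77.32°
n_0 = (-0.9999, +0.0130)
n_1 = (-0.7385, -0.6743)
n_2 = (-0.2326, -0.9726)
n_3 = (+0.3797, -0.9251)
n_4 = (+0.7853, -0.6192)
n_5 = (+1.0000, +0.0092)
n_6 = (+0.4798, +0.8774)
n_7 = (-0.5608, +0.8280)
  (0,1): δ = 136.86°  ·
  (0,2): δ = 102.70°  ·
  (0,3): δ = 66.94°  ✓
  (0,4): δ = 37.51°  ✓
  (0,5): δ = 1.28°  ✓
  (0,6): δ = 62.07°  ✓
  (0,7): δ = 124.86°  ·
  (1,2): δ = 145.85°  ·
  (1,3): δ = 110.08°  ·
  (1,4): δ = 80.65°  ·
  (1,5): δ = 41.87°  ✓
  (1,6): δ = 18.93°  ✓
  (1,7): δ = 81.71°  ·
  (2,3): δ = 144.24°  ·
  (2,4): δ = 114.81°  ·
  (2,5): δ = 76.02°  ✓
  (2,6): δ = 15.22°  ✓
  (2,7): δ = 47.56°  ✓
  (3,4): δ = 150.57°  ·
  (3,5): δ = 111.79°  ·
  (3,6): δ = 50.99°  ✓
  (3,7): δ = 11.79°  ✓
  (4,5): δ = 141.22°  ·
  (4,6): δ = 80.42°  ·
  (4,7): δ = 17.64°  ✓
  (5,6): δ = 119.20°  ·
  (5,7): δ = 56.42°  ✓
  (6,7): δ = 117.22°  ·
antipodal pairs: 13

count = 13; pairs: (0,3), (0,4), (0,5), (0,6), (1,5), (1,6), (2,5), (2,6), (2,7), (3,6), (3,7), (4,7), (5,7)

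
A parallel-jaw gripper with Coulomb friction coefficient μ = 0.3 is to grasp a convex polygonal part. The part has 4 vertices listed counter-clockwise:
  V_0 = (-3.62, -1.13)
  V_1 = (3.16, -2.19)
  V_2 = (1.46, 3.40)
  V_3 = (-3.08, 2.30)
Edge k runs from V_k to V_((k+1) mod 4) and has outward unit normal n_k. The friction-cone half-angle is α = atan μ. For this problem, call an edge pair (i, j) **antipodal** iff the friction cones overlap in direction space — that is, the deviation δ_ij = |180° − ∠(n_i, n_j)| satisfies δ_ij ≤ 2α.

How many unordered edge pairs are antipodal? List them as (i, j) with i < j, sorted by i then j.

count = 2; pairs: (0,2), (1,3)

α = atan 0.3 = 16.70°;  2α = 33.40°
n_0 = (-0.1545, -0.9880)
n_1 = (+0.9567, +0.2910)
n_2 = (-0.2355, +0.9719)
n_3 = (-0.9878, +0.1555)
  (0,1): δ = 64.20°  ·
  (0,2): δ = 22.51°  ✓
  (0,3): δ = 89.94°  ·
  (1,2): δ = 93.30°  ·
  (1,3): δ = 25.86°  ✓
  (2,3): δ = 112.57°  ·
antipodal pairs: 2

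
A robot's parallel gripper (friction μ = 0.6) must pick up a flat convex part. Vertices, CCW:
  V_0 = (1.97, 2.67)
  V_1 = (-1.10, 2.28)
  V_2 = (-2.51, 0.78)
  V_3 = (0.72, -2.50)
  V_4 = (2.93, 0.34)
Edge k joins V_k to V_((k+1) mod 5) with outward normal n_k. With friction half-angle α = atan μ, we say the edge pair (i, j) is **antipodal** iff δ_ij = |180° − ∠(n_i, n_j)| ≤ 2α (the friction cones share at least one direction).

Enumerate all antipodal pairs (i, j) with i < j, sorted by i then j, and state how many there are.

count = 4; pairs: (0,2), (0,3), (1,3), (2,4)

α = atan 0.6 = 30.96°;  2α = 61.93°
n_0 = (-0.1260, +0.9920)
n_1 = (-0.7286, +0.6849)
n_2 = (-0.7125, -0.7017)
n_3 = (+0.7892, -0.6141)
n_4 = (+0.9246, +0.3809)
  (0,1): δ = 140.47°  ·
  (0,2): δ = 52.68°  ✓
  (0,3): δ = 44.87°  ✓
  (0,4): δ = 105.15°  ·
  (1,2): δ = 92.21°  ·
  (1,3): δ = 5.34°  ✓
  (1,4): δ = 65.62°  ·
  (2,3): δ = 82.45°  ·
  (2,4): δ = 22.17°  ✓
  (3,4): δ = 119.72°  ·
antipodal pairs: 4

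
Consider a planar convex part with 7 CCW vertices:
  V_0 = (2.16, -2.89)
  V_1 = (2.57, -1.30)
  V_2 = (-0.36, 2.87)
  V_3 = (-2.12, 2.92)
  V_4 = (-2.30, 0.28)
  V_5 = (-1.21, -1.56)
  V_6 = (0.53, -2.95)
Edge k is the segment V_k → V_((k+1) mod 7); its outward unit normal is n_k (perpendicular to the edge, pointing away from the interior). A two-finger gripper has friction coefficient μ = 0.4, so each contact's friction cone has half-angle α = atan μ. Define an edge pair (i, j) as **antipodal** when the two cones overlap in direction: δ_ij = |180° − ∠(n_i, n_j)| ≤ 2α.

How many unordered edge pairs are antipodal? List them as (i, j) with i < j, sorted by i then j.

α = atan 0.4 = 21.80°;  2α = 43.60°
n_0 = (+0.9683, -0.2497)
n_1 = (+0.8182, +0.5749)
n_2 = (+0.0284, +0.9996)
n_3 = (-0.9977, +0.0680)
n_4 = (-0.8604, -0.5097)
n_5 = (-0.6241, -0.7813)
n_6 = (+0.0368, -0.9993)
  (0,1): δ = 130.45°  ·
  (0,2): δ = 77.17°  ·
  (0,3): δ = 10.56°  ✓
  (0,4): δ = 45.10°  ·
  (0,5): δ = 65.84°  ·
  (0,6): δ = 106.57°  ·
  (1,2): δ = 126.72°  ·
  (1,3): δ = 38.99°  ✓
  (1,4): δ = 4.45°  ✓
  (1,5): δ = 16.29°  ✓
  (1,6): δ = 57.01°  ·
  (2,3): δ = 92.27°  ·
  (2,4): δ = 57.73°  ·
  (2,5): δ = 36.99°  ✓
  (2,6): δ = 3.74°  ✓
  (3,4): δ = 145.46°  ·
  (3,5): δ = 124.72°  ·
  (3,6): δ = 83.99°  ·
  (4,5): δ = 159.26°  ·
  (4,6): δ = 118.53°  ·
  (5,6): δ = 139.27°  ·
antipodal pairs: 6

count = 6; pairs: (0,3), (1,3), (1,4), (1,5), (2,5), (2,6)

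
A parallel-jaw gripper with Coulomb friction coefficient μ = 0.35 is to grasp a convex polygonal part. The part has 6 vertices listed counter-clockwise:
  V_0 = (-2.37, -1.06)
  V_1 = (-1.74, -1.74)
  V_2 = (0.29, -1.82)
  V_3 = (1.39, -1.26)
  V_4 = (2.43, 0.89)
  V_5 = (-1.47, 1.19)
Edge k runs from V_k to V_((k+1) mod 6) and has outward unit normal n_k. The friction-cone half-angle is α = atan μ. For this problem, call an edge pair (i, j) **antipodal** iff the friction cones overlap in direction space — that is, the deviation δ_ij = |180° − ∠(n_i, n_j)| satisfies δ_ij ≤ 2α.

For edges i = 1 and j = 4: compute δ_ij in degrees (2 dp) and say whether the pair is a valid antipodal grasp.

δ = 2.14°, valid

α = atan 0.35 = 19.29°;  2α = 38.58°
edge 1: e_1 = (+2.03, -0.08);  n_1 = (-0.0394, -0.9992)
edge 4: e_4 = (-3.90, +0.30);  n_4 = (+0.0767, +0.9971)
∠(n_1, n_4) = 177.86°
δ = |180° − 177.86°| = 2.14°
2.14° ≤ 2α = 38.58°  →  valid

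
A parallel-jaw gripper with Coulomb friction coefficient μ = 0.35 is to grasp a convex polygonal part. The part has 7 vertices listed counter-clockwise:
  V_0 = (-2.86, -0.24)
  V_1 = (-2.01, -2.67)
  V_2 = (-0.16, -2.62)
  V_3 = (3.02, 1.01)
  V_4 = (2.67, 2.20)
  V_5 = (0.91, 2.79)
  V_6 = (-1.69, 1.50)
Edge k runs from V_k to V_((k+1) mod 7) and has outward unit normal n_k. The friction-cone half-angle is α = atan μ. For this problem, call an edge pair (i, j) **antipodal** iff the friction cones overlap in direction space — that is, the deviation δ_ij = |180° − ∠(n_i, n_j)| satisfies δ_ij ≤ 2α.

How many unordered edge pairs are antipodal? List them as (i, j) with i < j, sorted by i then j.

count = 5; pairs: (0,3), (1,4), (1,5), (2,5), (2,6)

α = atan 0.35 = 19.29°;  2α = 38.58°
n_0 = (-0.9439, -0.3302)
n_1 = (+0.0270, -0.9996)
n_2 = (+0.7522, -0.6589)
n_3 = (+0.9594, +0.2822)
n_4 = (+0.3178, +0.9481)
n_5 = (-0.4445, +0.8958)
n_6 = (-0.8298, +0.5580)
  (0,1): δ = 107.73°  ·
  (0,2): δ = 60.50°  ·
  (0,3): δ = 2.89°  ✓
  (0,4): δ = 52.19°  ·
  (0,5): δ = 97.11°  ·
  (0,6): δ = 126.80°  ·
  (1,2): δ = 132.77°  ·
  (1,3): δ = 75.16°  ·
  (1,4): δ = 20.08°  ✓
  (1,5): δ = 24.84°  ✓
  (1,6): δ = 54.53°  ·
  (2,3): δ = 122.39°  ·
  (2,4): δ = 67.31°  ·
  (2,5): δ = 22.39°  ✓
  (2,6): δ = 7.30°  ✓
  (3,4): δ = 124.92°  ·
  (3,5): δ = 80.00°  ·
  (3,6): δ = 50.31°  ·
  (4,5): δ = 135.08°  ·
  (4,6): δ = 105.38°  ·
  (5,6): δ = 150.31°  ·
antipodal pairs: 5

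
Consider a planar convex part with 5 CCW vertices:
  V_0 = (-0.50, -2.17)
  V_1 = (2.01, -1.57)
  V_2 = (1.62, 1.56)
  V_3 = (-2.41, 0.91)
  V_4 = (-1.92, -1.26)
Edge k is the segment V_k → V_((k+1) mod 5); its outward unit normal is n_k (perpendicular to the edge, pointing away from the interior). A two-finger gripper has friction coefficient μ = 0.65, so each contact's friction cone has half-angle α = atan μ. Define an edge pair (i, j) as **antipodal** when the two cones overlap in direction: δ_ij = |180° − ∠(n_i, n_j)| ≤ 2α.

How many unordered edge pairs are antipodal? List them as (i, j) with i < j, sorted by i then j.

α = atan 0.65 = 33.02°;  2α = 66.05°
n_0 = (+0.2325, -0.9726)
n_1 = (+0.9923, +0.1236)
n_2 = (-0.1592, +0.9872)
n_3 = (-0.9754, -0.2203)
n_4 = (-0.5396, -0.8419)
  (0,1): δ = 96.34°  ·
  (0,2): δ = 4.28°  ✓
  (0,3): δ = 89.28°  ·
  (0,4): δ = 133.90°  ·
  (1,2): δ = 87.94°  ·
  (1,3): δ = 5.62°  ✓
  (1,4): δ = 50.24°  ✓
  (2,3): δ = 86.44°  ·
  (2,4): δ = 41.82°  ✓
  (3,4): δ = 135.38°  ·
antipodal pairs: 4

count = 4; pairs: (0,2), (1,3), (1,4), (2,4)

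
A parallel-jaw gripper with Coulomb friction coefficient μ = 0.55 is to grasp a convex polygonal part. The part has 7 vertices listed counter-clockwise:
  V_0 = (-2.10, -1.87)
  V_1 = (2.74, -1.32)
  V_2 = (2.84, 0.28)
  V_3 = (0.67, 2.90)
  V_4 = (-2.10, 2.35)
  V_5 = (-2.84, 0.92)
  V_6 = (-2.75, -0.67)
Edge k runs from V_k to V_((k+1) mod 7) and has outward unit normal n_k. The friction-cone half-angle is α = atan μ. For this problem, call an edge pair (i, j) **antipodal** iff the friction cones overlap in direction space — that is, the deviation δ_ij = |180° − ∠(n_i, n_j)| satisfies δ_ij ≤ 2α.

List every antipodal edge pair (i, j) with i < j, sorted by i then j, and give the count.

count = 8; pairs: (0,2), (0,3), (0,4), (1,4), (1,5), (1,6), (2,5), (2,6)

α = atan 0.55 = 28.81°;  2α = 57.62°
n_0 = (+0.1129, -0.9936)
n_1 = (+0.9981, -0.0624)
n_2 = (+0.7701, +0.6379)
n_3 = (-0.1948, +0.9809)
n_4 = (-0.8881, +0.4596)
n_5 = (-0.9984, -0.0565)
n_6 = (-0.8793, -0.4763)
  (0,1): δ = 100.06°  ·
  (0,2): δ = 56.85°  ✓
  (0,3): δ = 4.75°  ✓
  (0,4): δ = 56.16°  ✓
  (0,5): δ = 86.76°  ·
  (0,6): δ = 111.96°  ·
  (1,2): δ = 136.79°  ·
  (1,3): δ = 75.19°  ·
  (1,4): δ = 23.78°  ✓
  (1,5): δ = 6.82°  ✓
  (1,6): δ = 32.02°  ✓
  (2,3): δ = 118.40°  ·
  (2,4): δ = 66.99°  ·
  (2,5): δ = 36.39°  ✓
  (2,6): δ = 11.19°  ✓
  (3,4): δ = 128.59°  ·
  (3,5): δ = 97.99°  ·
  (3,6): δ = 72.79°  ·
  (4,5): δ = 149.40°  ·
  (4,6): δ = 124.20°  ·
  (5,6): δ = 154.80°  ·
antipodal pairs: 8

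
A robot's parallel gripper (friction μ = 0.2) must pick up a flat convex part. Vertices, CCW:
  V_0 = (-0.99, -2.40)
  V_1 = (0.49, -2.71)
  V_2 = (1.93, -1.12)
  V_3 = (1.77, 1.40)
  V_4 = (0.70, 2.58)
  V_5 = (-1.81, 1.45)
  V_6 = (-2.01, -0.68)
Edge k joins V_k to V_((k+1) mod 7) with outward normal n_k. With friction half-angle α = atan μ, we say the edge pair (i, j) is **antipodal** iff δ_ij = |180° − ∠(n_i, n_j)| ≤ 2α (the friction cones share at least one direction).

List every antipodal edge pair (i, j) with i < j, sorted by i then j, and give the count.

α = atan 0.2 = 11.31°;  2α = 22.62°
n_0 = (-0.2050, -0.9788)
n_1 = (+0.7412, -0.6713)
n_2 = (+0.9980, +0.0634)
n_3 = (+0.7408, +0.6717)
n_4 = (-0.4105, +0.9119)
n_5 = (-0.9956, +0.0935)
n_6 = (-0.8601, -0.5101)
  (0,1): δ = 120.34°  ·
  (0,2): δ = 74.54°  ·
  (0,3): δ = 35.97°  ·
  (0,4): δ = 36.07°  ·
  (0,5): δ = 96.47°  ·
  (0,6): δ = 132.50°  ·
  (1,2): δ = 134.20°  ·
  (1,3): δ = 95.63°  ·
  (1,4): δ = 23.60°  ·
  (1,5): δ = 36.80°  ·
  (1,6): δ = 72.83°  ·
  (2,3): δ = 141.43°  ·
  (2,4): δ = 69.40°  ·
  (2,5): δ = 9.00°  ✓
  (2,6): δ = 27.04°  ·
  (3,4): δ = 107.96°  ·
  (3,5): δ = 47.57°  ·
  (3,6): δ = 11.53°  ✓
  (4,5): δ = 119.60°  ·
  (4,6): δ = 83.57°  ·
  (5,6): δ = 143.97°  ·
antipodal pairs: 2

count = 2; pairs: (2,5), (3,6)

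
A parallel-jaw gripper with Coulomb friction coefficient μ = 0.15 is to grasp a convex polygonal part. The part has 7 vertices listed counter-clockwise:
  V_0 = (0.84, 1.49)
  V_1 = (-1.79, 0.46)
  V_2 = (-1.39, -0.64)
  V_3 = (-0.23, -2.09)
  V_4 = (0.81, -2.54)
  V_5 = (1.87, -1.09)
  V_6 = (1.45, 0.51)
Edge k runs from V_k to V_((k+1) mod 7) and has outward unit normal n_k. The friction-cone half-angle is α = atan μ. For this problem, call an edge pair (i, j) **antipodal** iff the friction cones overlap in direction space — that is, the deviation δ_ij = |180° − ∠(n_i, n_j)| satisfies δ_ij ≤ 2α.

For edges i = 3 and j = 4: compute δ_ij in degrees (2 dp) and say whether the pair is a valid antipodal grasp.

δ = 102.77°, invalid

α = atan 0.15 = 8.53°;  2α = 17.06°
edge 3: e_3 = (+1.04, -0.45);  n_3 = (-0.3971, -0.9178)
edge 4: e_4 = (+1.06, +1.45);  n_4 = (+0.8073, -0.5902)
∠(n_3, n_4) = 77.23°
δ = |180° − 77.23°| = 102.77°
102.77° > 2α = 17.06°  →  invalid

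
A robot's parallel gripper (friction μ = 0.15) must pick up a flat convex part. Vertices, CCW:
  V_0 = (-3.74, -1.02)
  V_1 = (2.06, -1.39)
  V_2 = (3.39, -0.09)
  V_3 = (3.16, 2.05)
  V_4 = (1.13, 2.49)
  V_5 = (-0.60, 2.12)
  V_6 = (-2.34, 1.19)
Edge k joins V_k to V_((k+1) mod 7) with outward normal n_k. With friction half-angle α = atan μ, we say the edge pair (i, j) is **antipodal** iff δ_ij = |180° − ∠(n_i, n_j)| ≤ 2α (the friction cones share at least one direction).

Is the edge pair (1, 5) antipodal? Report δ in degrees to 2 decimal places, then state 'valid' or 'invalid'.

δ = 16.22°, valid

α = atan 0.15 = 8.53°;  2α = 17.06°
edge 1: e_1 = (+1.33, +1.30);  n_1 = (+0.6990, -0.7151)
edge 5: e_5 = (-1.74, -0.93);  n_5 = (-0.4714, +0.8819)
∠(n_1, n_5) = 163.78°
δ = |180° − 163.78°| = 16.22°
16.22° ≤ 2α = 17.06°  →  valid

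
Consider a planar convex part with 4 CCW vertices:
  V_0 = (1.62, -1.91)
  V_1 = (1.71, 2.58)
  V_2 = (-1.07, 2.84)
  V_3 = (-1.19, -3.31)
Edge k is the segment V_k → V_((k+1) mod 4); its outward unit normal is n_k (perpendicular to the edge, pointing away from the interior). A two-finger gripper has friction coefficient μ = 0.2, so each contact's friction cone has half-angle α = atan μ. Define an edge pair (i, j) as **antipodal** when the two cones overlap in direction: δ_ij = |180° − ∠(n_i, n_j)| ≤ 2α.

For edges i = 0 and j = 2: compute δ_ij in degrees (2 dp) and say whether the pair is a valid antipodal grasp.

α = atan 0.2 = 11.31°;  2α = 22.62°
edge 0: e_0 = (+0.09, +4.49);  n_0 = (+0.9998, -0.0200)
edge 2: e_2 = (-0.12, -6.15);  n_2 = (-0.9998, +0.0195)
∠(n_0, n_2) = 179.97°
δ = |180° − 179.97°| = 0.03°
0.03° ≤ 2α = 22.62°  →  valid

δ = 0.03°, valid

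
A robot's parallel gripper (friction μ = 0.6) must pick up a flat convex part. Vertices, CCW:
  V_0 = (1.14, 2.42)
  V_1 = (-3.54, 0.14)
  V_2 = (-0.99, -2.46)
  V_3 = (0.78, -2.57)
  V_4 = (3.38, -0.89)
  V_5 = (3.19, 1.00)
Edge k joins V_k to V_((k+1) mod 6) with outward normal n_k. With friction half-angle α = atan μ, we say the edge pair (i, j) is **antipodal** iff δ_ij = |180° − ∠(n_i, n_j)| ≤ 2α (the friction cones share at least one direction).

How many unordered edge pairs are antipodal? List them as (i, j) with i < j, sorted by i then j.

count = 5; pairs: (0,2), (0,3), (1,4), (1,5), (2,5)

α = atan 0.6 = 30.96°;  2α = 61.93°
n_0 = (-0.4380, +0.8990)
n_1 = (-0.7139, -0.7002)
n_2 = (-0.0620, -0.9981)
n_3 = (+0.5427, -0.8399)
n_4 = (+0.9950, +0.1000)
n_5 = (+0.5694, +0.8220)
  (0,1): δ = 71.53°  ·
  (0,2): δ = 29.53°  ✓
  (0,3): δ = 6.89°  ✓
  (0,4): δ = 69.77°  ·
  (0,5): δ = 119.32°  ·
  (1,2): δ = 138.00°  ·
  (1,3): δ = 101.58°  ·
  (1,4): δ = 38.70°  ✓
  (1,5): δ = 10.85°  ✓
  (2,3): δ = 143.58°  ·
  (2,4): δ = 80.70°  ·
  (2,5): δ = 31.15°  ✓
  (3,4): δ = 117.13°  ·
  (3,5): δ = 67.58°  ·
  (4,5): δ = 130.45°  ·
antipodal pairs: 5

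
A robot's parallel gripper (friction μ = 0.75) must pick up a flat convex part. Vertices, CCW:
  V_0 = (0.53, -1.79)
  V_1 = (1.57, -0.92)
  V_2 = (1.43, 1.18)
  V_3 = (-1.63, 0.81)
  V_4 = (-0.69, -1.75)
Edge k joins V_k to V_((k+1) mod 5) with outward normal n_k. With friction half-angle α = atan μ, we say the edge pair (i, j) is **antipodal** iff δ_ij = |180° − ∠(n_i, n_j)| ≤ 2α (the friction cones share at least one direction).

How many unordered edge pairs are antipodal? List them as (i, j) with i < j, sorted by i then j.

count = 4; pairs: (0,2), (0,3), (1,3), (2,4)

α = atan 0.75 = 36.87°;  2α = 73.74°
n_0 = (+0.6416, -0.7670)
n_1 = (+0.9978, +0.0665)
n_2 = (-0.1200, +0.9928)
n_3 = (-0.9387, -0.3447)
n_4 = (-0.0328, -0.9995)
  (0,1): δ = 126.10°  ·
  (0,2): δ = 33.02°  ✓
  (0,3): δ = 70.25°  ✓
  (0,4): δ = 138.21°  ·
  (1,2): δ = 86.92°  ·
  (1,3): δ = 16.35°  ✓
  (1,4): δ = 84.31°  ·
  (2,3): δ = 76.73°  ·
  (2,4): δ = 8.77°  ✓
  (3,4): δ = 112.04°  ·
antipodal pairs: 4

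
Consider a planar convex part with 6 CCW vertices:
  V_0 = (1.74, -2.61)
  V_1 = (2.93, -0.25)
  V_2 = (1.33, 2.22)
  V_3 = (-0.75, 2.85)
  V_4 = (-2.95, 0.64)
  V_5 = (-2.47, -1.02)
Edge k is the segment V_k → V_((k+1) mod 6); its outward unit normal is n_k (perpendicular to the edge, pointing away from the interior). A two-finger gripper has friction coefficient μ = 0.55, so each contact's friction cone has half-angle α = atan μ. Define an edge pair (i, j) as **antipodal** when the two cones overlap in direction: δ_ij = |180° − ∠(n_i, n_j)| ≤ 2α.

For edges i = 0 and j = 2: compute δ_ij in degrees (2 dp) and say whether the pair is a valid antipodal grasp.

α = atan 0.55 = 28.81°;  2α = 57.62°
edge 0: e_0 = (+1.19, +2.36);  n_0 = (+0.8929, -0.4502)
edge 2: e_2 = (-2.08, +0.63);  n_2 = (+0.2899, +0.9571)
∠(n_0, n_2) = 99.91°
δ = |180° − 99.91°| = 80.09°
80.09° > 2α = 57.62°  →  invalid

δ = 80.09°, invalid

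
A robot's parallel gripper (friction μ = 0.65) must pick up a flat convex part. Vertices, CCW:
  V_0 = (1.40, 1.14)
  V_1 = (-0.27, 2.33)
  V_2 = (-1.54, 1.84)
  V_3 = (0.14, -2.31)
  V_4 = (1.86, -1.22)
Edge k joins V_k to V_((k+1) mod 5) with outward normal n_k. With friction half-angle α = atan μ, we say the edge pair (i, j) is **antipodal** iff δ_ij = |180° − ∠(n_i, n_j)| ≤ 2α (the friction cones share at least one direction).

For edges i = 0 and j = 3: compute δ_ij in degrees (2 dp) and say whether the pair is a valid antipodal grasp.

α = atan 0.65 = 33.02°;  2α = 66.05°
edge 0: e_0 = (-1.67, +1.19);  n_0 = (+0.5803, +0.8144)
edge 3: e_3 = (+1.72, +1.09);  n_3 = (+0.5353, -0.8447)
∠(n_0, n_3) = 112.16°
δ = |180° − 112.16°| = 67.84°
67.84° > 2α = 66.05°  →  invalid

δ = 67.84°, invalid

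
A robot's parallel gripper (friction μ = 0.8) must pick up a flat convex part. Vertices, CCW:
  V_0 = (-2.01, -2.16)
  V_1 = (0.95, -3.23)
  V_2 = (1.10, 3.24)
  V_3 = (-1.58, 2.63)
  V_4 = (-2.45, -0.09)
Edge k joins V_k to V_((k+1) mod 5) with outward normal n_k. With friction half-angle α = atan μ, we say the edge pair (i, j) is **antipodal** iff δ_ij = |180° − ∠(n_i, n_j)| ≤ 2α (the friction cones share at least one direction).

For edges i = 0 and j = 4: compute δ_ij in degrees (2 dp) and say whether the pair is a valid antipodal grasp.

δ = 121.87°, invalid

α = atan 0.8 = 38.66°;  2α = 77.32°
edge 0: e_0 = (+2.96, -1.07);  n_0 = (-0.3400, -0.9404)
edge 4: e_4 = (+0.44, -2.07);  n_4 = (-0.9781, -0.2079)
∠(n_0, n_4) = 58.13°
δ = |180° − 58.13°| = 121.87°
121.87° > 2α = 77.32°  →  invalid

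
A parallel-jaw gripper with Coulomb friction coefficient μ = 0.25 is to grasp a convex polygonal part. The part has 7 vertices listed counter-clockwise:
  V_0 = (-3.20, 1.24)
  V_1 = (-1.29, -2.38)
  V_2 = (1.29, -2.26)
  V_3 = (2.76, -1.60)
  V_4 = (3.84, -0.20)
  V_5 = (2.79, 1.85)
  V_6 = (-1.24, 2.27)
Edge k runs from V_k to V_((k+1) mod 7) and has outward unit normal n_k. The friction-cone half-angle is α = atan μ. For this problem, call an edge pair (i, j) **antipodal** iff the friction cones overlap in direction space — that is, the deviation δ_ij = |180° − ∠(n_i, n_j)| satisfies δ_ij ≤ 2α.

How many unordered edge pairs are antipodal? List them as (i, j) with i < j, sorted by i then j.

α = atan 0.25 = 14.04°;  2α = 28.07°
n_0 = (-0.8844, -0.4667)
n_1 = (+0.0465, -0.9989)
n_2 = (+0.4096, -0.9123)
n_3 = (+0.7918, -0.6108)
n_4 = (+0.8900, +0.4559)
n_5 = (+0.1037, +0.9946)
n_6 = (-0.4652, +0.8852)
  (0,1): δ = 115.15°  ·
  (0,2): δ = 93.64°  ·
  (0,3): δ = 65.46°  ·
  (0,4): δ = 0.70°  ✓
  (0,5): δ = 56.23°  ·
  (0,6): δ = 89.91°  ·
  (1,2): δ = 158.48°  ·
  (1,3): δ = 130.31°  ·
  (1,4): δ = 65.54°  ·
  (1,5): δ = 8.61°  ✓
  (1,6): δ = 25.06°  ✓
  (2,3): δ = 151.83°  ·
  (2,4): δ = 87.06°  ·
  (2,5): δ = 30.13°  ·
  (2,6): δ = 3.54°  ✓
  (3,4): δ = 115.23°  ·
  (3,5): δ = 58.30°  ·
  (3,6): δ = 24.63°  ✓
  (4,5): δ = 123.07°  ·
  (4,6): δ = 89.40°  ·
  (5,6): δ = 146.33°  ·
antipodal pairs: 5

count = 5; pairs: (0,4), (1,5), (1,6), (2,6), (3,6)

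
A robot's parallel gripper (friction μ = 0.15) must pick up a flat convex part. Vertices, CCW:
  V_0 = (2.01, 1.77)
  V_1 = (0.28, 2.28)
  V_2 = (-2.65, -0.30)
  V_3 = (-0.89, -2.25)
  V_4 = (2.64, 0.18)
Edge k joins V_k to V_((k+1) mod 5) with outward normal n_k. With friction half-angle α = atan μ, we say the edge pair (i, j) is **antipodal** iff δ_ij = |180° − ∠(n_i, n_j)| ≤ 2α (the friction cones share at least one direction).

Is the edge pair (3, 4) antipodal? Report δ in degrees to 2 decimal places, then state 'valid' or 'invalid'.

α = atan 0.15 = 8.53°;  2α = 17.06°
edge 3: e_3 = (+3.53, +2.43);  n_3 = (+0.5670, -0.8237)
edge 4: e_4 = (-0.63, +1.59);  n_4 = (+0.9297, +0.3684)
∠(n_3, n_4) = 77.07°
δ = |180° − 77.07°| = 102.93°
102.93° > 2α = 17.06°  →  invalid

δ = 102.93°, invalid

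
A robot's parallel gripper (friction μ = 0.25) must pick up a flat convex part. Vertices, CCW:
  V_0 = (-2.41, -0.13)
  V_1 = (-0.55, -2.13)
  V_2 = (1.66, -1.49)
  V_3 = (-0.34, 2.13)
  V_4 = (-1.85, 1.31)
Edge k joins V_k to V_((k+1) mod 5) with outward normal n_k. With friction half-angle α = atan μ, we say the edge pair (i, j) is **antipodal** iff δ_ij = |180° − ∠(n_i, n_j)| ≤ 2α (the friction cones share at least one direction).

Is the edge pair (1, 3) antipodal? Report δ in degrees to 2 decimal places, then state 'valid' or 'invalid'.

δ = 12.35°, valid

α = atan 0.25 = 14.04°;  2α = 28.07°
edge 1: e_1 = (+2.21, +0.64);  n_1 = (+0.2782, -0.9605)
edge 3: e_3 = (-1.51, -0.82);  n_3 = (-0.4772, +0.8788)
∠(n_1, n_3) = 167.65°
δ = |180° − 167.65°| = 12.35°
12.35° ≤ 2α = 28.07°  →  valid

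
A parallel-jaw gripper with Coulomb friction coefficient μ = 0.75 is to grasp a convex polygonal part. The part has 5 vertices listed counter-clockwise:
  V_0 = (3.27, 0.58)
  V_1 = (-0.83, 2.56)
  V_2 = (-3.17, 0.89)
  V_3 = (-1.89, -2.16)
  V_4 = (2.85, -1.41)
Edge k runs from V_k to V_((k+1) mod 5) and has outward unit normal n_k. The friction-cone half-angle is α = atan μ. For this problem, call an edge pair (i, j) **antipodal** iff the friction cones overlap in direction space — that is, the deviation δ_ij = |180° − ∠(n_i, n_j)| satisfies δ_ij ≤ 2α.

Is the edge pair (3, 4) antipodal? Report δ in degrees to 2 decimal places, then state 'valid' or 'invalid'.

α = atan 0.75 = 36.87°;  2α = 73.74°
edge 3: e_3 = (+4.74, +0.75);  n_3 = (+0.1563, -0.9877)
edge 4: e_4 = (+0.42, +1.99);  n_4 = (+0.9784, -0.2065)
∠(n_3, n_4) = 69.09°
δ = |180° − 69.09°| = 110.91°
110.91° > 2α = 73.74°  →  invalid

δ = 110.91°, invalid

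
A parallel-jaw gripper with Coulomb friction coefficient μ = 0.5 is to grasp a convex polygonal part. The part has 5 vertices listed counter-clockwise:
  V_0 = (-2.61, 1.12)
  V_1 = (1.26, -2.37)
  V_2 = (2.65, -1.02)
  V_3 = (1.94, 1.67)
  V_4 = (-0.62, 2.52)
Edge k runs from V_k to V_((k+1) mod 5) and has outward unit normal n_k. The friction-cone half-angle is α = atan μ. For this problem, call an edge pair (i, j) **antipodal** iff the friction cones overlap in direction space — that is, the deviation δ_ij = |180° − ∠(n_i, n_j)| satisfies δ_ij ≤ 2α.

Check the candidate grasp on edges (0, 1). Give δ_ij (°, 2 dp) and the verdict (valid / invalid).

α = atan 0.5 = 26.57°;  2α = 53.13°
edge 0: e_0 = (+3.87, -3.49);  n_0 = (-0.6697, -0.7426)
edge 1: e_1 = (+1.39, +1.35);  n_1 = (+0.6967, -0.7174)
∠(n_0, n_1) = 86.21°
δ = |180° − 86.21°| = 93.79°
93.79° > 2α = 53.13°  →  invalid

δ = 93.79°, invalid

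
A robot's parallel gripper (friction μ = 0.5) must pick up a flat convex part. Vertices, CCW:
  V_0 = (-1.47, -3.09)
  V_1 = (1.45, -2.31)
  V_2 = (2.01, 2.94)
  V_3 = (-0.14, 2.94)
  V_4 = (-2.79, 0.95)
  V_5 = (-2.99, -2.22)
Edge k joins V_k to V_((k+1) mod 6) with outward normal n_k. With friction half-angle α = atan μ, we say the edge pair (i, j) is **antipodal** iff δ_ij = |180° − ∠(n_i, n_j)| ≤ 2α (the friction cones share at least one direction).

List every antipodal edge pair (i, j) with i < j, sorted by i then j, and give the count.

α = atan 0.5 = 26.57°;  2α = 53.13°
n_0 = (+0.2581, -0.9661)
n_1 = (+0.9944, -0.1061)
n_2 = (+0.0000, +1.0000)
n_3 = (-0.6005, +0.7996)
n_4 = (-0.9980, +0.0630)
n_5 = (-0.4968, -0.8679)
  (0,1): δ = 111.04°  ·
  (0,2): δ = 14.96°  ✓
  (0,3): δ = 21.95°  ✓
  (0,4): δ = 71.43°  ·
  (0,5): δ = 135.26°  ·
  (1,2): δ = 83.91°  ·
  (1,3): δ = 47.01°  ✓
  (1,4): δ = 2.48°  ✓
  (1,5): δ = 66.30°  ·
  (2,3): δ = 143.10°  ·
  (2,4): δ = 93.61°  ·
  (2,5): δ = 29.79°  ✓
  (3,4): δ = 130.51°  ·
  (3,5): δ = 66.69°  ·
  (4,5): δ = 116.18°  ·
antipodal pairs: 5

count = 5; pairs: (0,2), (0,3), (1,3), (1,4), (2,5)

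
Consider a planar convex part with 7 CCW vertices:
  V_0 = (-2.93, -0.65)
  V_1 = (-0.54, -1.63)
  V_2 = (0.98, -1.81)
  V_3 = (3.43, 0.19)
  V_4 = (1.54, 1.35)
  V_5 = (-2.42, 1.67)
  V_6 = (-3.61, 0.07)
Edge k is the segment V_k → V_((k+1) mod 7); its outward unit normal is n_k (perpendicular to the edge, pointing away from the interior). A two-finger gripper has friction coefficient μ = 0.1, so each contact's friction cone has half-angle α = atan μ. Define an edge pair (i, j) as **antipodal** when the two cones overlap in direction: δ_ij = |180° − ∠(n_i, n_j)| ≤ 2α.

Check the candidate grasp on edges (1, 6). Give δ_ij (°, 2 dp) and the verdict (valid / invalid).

α = atan 0.1 = 5.71°;  2α = 11.42°
edge 1: e_1 = (+1.52, -0.18);  n_1 = (-0.1176, -0.9931)
edge 6: e_6 = (+0.68, -0.72);  n_6 = (-0.7270, -0.6866)
∠(n_1, n_6) = 39.88°
δ = |180° − 39.88°| = 140.12°
140.12° > 2α = 11.42°  →  invalid

δ = 140.12°, invalid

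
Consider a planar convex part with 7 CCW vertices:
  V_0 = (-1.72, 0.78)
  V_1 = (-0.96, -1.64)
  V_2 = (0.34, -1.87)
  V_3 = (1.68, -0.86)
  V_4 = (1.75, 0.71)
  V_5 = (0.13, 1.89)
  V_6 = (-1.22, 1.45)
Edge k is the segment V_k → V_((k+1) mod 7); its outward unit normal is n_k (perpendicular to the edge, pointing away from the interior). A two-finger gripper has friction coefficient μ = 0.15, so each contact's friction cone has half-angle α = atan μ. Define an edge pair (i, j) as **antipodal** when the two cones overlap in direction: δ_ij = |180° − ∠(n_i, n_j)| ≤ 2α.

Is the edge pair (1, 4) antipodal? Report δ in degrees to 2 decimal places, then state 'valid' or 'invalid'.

α = atan 0.15 = 8.53°;  2α = 17.06°
edge 1: e_1 = (+1.30, -0.23);  n_1 = (-0.1742, -0.9847)
edge 4: e_4 = (-1.62, +1.18);  n_4 = (+0.5888, +0.8083)
∠(n_1, n_4) = 153.96°
δ = |180° − 153.96°| = 26.04°
26.04° > 2α = 17.06°  →  invalid

δ = 26.04°, invalid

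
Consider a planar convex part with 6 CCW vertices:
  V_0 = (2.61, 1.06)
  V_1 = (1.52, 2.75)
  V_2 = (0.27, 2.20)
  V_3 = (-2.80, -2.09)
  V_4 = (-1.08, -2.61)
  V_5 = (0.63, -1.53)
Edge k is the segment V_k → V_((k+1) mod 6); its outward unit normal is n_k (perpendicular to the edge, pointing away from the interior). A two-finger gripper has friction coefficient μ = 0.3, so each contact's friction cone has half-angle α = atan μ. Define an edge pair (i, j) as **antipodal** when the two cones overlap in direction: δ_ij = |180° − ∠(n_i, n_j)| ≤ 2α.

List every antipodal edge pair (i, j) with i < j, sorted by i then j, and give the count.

α = atan 0.3 = 16.70°;  2α = 33.40°
n_0 = (+0.8404, +0.5420)
n_1 = (-0.4027, +0.9153)
n_2 = (-0.8132, +0.5820)
n_3 = (-0.2894, -0.9572)
n_4 = (+0.5340, -0.8455)
n_5 = (+0.7944, -0.6073)
  (0,1): δ = 99.07°  ·
  (0,2): δ = 68.41°  ·
  (0,3): δ = 40.36°  ·
  (0,4): δ = 89.45°  ·
  (0,5): δ = 109.78°  ·
  (1,2): δ = 149.34°  ·
  (1,3): δ = 40.57°  ·
  (1,4): δ = 8.53°  ✓
  (1,5): δ = 28.85°  ✓
  (2,3): δ = 71.23°  ·
  (2,4): δ = 22.14°  ✓
  (2,5): δ = 1.81°  ✓
  (3,4): δ = 130.90°  ·
  (3,5): δ = 110.58°  ·
  (4,5): δ = 159.67°  ·
antipodal pairs: 4

count = 4; pairs: (1,4), (1,5), (2,4), (2,5)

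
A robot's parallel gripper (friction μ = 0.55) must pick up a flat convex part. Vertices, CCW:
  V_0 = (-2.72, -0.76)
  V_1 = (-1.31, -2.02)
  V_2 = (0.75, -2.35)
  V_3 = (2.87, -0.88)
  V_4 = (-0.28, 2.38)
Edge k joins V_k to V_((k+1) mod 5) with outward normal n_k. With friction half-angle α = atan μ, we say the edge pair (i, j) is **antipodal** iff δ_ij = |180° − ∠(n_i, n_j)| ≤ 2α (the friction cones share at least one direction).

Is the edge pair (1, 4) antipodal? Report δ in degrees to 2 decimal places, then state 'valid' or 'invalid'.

δ = 61.25°, invalid

α = atan 0.55 = 28.81°;  2α = 57.62°
edge 1: e_1 = (+2.06, -0.33);  n_1 = (-0.1582, -0.9874)
edge 4: e_4 = (-2.44, -3.14);  n_4 = (-0.7896, +0.6136)
∠(n_1, n_4) = 118.75°
δ = |180° − 118.75°| = 61.25°
61.25° > 2α = 57.62°  →  invalid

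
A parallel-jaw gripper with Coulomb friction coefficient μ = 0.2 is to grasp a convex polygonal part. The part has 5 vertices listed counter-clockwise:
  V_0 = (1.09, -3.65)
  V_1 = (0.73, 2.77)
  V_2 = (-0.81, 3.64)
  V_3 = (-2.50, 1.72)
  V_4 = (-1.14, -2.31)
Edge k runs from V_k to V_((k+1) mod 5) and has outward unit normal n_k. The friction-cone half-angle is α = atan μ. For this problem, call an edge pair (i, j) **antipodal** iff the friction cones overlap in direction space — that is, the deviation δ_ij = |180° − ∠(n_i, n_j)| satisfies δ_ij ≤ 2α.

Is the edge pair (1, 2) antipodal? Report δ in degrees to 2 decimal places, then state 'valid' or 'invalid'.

δ = 101.89°, invalid

α = atan 0.2 = 11.31°;  2α = 22.62°
edge 1: e_1 = (-1.54, +0.87);  n_1 = (+0.4919, +0.8707)
edge 2: e_2 = (-1.69, -1.92);  n_2 = (-0.7506, +0.6607)
∠(n_1, n_2) = 78.11°
δ = |180° − 78.11°| = 101.89°
101.89° > 2α = 22.62°  →  invalid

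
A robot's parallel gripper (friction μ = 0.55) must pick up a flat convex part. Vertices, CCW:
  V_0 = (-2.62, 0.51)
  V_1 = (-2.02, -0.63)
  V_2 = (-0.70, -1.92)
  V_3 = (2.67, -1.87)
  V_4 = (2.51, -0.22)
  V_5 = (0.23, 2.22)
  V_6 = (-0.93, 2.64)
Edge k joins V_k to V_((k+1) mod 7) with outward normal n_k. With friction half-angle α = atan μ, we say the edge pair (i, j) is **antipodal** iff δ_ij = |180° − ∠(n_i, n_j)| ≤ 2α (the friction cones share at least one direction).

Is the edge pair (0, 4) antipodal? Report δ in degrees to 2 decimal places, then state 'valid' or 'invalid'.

α = atan 0.55 = 28.81°;  2α = 57.62°
edge 0: e_0 = (+0.60, -1.14);  n_0 = (-0.8849, -0.4657)
edge 4: e_4 = (-2.28, +2.44);  n_4 = (+0.7307, +0.6827)
∠(n_0, n_4) = 164.70°
δ = |180° − 164.70°| = 15.30°
15.30° ≤ 2α = 57.62°  →  valid

δ = 15.30°, valid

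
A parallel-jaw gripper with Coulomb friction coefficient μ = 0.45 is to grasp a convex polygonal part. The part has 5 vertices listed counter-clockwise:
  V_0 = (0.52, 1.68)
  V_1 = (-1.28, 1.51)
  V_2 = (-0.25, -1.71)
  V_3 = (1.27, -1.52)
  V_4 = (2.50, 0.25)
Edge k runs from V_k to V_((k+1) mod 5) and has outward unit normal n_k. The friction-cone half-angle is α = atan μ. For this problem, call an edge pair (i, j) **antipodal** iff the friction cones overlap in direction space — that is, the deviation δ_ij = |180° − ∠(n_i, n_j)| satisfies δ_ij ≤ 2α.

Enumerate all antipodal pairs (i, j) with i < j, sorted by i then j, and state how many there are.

count = 3; pairs: (0,2), (1,4), (2,4)

α = atan 0.45 = 24.23°;  2α = 48.46°
n_0 = (-0.0940, +0.9956)
n_1 = (-0.9525, -0.3047)
n_2 = (+0.1240, -0.9923)
n_3 = (+0.8212, -0.5707)
n_4 = (+0.5855, +0.8107)
  (0,1): δ = 77.66°  ·
  (0,2): δ = 1.73°  ✓
  (0,3): δ = 49.81°  ·
  (0,4): δ = 138.77°  ·
  (1,2): δ = 100.61°  ·
  (1,3): δ = 52.53°  ·
  (1,4): δ = 36.42°  ✓
  (2,3): δ = 131.92°  ·
  (2,4): δ = 42.96°  ✓
  (3,4): δ = 91.04°  ·
antipodal pairs: 3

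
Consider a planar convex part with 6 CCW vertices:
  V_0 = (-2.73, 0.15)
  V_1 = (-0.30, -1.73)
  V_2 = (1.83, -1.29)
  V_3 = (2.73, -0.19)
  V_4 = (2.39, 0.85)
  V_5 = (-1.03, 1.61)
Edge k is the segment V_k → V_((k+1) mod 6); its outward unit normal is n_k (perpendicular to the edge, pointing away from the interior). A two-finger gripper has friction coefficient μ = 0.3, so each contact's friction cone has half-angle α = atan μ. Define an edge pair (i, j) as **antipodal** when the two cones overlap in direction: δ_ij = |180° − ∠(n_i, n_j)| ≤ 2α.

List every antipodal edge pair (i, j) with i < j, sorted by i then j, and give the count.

α = atan 0.3 = 16.70°;  2α = 33.40°
n_0 = (-0.6119, -0.7909)
n_1 = (+0.2023, -0.9793)
n_2 = (+0.7740, -0.6332)
n_3 = (+0.9505, +0.3107)
n_4 = (+0.2169, +0.9762)
n_5 = (-0.6515, +0.7586)
  (0,1): δ = 130.60°  ·
  (0,2): δ = 91.56°  ·
  (0,3): δ = 34.17°  ·
  (0,4): δ = 25.20°  ✓
  (0,5): δ = 78.38°  ·
  (1,2): δ = 140.96°  ·
  (1,3): δ = 83.57°  ·
  (1,4): δ = 24.20°  ✓
  (1,5): δ = 28.99°  ✓
  (2,3): δ = 122.61°  ·
  (2,4): δ = 63.24°  ·
  (2,5): δ = 10.05°  ✓
  (3,4): δ = 120.63°  ·
  (3,5): δ = 67.45°  ·
  (4,5): δ = 126.81°  ·
antipodal pairs: 4

count = 4; pairs: (0,4), (1,4), (1,5), (2,5)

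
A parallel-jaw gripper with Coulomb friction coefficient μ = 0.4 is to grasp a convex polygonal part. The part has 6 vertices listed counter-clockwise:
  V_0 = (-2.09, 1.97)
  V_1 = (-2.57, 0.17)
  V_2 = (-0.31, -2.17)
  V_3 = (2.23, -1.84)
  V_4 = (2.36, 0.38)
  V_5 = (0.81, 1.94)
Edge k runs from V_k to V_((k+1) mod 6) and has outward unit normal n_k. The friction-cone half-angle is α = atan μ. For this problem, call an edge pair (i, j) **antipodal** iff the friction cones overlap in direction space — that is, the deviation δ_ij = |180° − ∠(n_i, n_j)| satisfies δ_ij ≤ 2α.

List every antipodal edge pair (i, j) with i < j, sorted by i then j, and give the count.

α = atan 0.4 = 21.80°;  2α = 43.60°
n_0 = (-0.9662, +0.2577)
n_1 = (-0.7193, -0.6947)
n_2 = (+0.1288, -0.9917)
n_3 = (+0.9983, -0.0585)
n_4 = (+0.7094, +0.7048)
n_5 = (+0.0103, +0.9999)
  (0,1): δ = 121.06°  ·
  (0,2): δ = 67.67°  ·
  (0,3): δ = 11.58°  ✓
  (0,4): δ = 59.75°  ·
  (0,5): δ = 104.34°  ·
  (1,2): δ = 126.60°  ·
  (1,3): δ = 47.35°  ·
  (1,4): δ = 0.81°  ✓
  (1,5): δ = 45.40°  ·
  (2,3): δ = 100.75°  ·
  (2,4): δ = 52.59°  ·
  (2,5): δ = 8.00°  ✓
  (3,4): δ = 131.83°  ·
  (3,5): δ = 87.24°  ·
  (4,5): δ = 135.41°  ·
antipodal pairs: 3

count = 3; pairs: (0,3), (1,4), (2,5)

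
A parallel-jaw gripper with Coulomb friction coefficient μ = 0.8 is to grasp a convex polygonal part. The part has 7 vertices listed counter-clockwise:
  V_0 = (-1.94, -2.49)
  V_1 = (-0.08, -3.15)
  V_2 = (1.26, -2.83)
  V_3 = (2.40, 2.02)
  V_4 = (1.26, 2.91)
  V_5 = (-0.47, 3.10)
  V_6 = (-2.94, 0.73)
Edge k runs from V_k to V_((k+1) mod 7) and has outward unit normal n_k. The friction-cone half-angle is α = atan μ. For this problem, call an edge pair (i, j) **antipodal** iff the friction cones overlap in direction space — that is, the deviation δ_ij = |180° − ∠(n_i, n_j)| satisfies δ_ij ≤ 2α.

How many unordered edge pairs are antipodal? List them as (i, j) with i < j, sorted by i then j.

α = atan 0.8 = 38.66°;  2α = 77.32°
n_0 = (-0.3344, -0.9424)
n_1 = (+0.2323, -0.9727)
n_2 = (+0.9735, -0.2288)
n_3 = (+0.6154, +0.7882)
n_4 = (+0.1092, +0.9940)
n_5 = (-0.6923, +0.7216)
n_6 = (-0.9550, -0.2966)
  (0,1): δ = 147.03°  ·
  (0,2): δ = 83.69°  ·
  (0,3): δ = 18.44°  ✓
  (0,4): δ = 13.27°  ✓
  (0,5): δ = 63.35°  ✓
  (0,6): δ = 126.79°  ·
  (1,2): δ = 116.66°  ·
  (1,3): δ = 51.41°  ✓
  (1,4): δ = 19.70°  ✓
  (1,5): δ = 30.39°  ✓
  (1,6): δ = 93.82°  ·
  (2,3): δ = 114.75°  ·
  (2,4): δ = 83.04°  ·
  (2,5): δ = 32.96°  ✓
  (2,6): δ = 30.48°  ✓
  (3,4): δ = 148.29°  ·
  (3,5): δ = 98.20°  ·
  (3,6): δ = 34.77°  ✓
  (4,5): δ = 129.92°  ·
  (4,6): δ = 66.48°  ✓
  (5,6): δ = 116.56°  ·
antipodal pairs: 10

count = 10; pairs: (0,3), (0,4), (0,5), (1,3), (1,4), (1,5), (2,5), (2,6), (3,6), (4,6)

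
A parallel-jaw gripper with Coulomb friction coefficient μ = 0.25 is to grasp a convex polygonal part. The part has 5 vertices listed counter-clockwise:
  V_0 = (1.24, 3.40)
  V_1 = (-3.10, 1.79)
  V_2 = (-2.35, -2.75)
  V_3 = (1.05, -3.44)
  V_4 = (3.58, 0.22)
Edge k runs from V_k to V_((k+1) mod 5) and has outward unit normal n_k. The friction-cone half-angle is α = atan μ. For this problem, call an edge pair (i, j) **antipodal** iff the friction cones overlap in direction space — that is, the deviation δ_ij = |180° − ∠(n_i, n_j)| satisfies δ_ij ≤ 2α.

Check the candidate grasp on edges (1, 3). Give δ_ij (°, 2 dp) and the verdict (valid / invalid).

δ = 44.03°, invalid

α = atan 0.25 = 14.04°;  2α = 28.07°
edge 1: e_1 = (+0.75, -4.54);  n_1 = (-0.9866, -0.1630)
edge 3: e_3 = (+2.53, +3.66);  n_3 = (+0.8226, -0.5686)
∠(n_1, n_3) = 135.97°
δ = |180° − 135.97°| = 44.03°
44.03° > 2α = 28.07°  →  invalid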